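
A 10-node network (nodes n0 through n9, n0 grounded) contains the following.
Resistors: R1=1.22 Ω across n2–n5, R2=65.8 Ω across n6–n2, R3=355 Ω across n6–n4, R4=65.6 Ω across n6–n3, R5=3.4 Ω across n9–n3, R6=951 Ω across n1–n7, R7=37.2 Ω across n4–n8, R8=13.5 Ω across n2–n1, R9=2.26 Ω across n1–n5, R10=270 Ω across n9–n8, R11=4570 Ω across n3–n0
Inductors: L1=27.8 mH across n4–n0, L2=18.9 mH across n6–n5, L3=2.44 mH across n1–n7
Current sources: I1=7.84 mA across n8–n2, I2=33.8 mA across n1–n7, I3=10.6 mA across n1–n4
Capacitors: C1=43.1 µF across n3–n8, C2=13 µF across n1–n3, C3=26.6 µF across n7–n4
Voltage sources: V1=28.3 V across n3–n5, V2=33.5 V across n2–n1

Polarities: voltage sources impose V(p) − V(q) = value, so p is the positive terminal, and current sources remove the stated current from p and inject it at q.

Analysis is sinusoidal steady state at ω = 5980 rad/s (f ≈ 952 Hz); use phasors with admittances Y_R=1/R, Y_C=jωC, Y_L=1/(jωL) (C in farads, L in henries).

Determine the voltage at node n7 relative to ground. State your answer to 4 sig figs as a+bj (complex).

1.216+7.010j V

Element admittances at ω=5980 rad/s:
  Y(R1) = 0.8197+0.000j S between n2,n5
  Y(L1) = 0.000-0.006015j S between n4,n0
  I1: injects 0.00784 A into n2 (from n8)
  Y(R2) = 0.01520+0.000j S between n6,n2
  Y(C1) = 0.000+0.2577j S between n3,n8
  Y(R3) = 0.002817+0.000j S between n6,n4
  Y(R4) = 0.01524+0.000j S between n6,n3
  Y(R5) = 0.2941+0.000j S between n9,n3
  Y(L2) = 0.000-0.008848j S between n6,n5
  Y(R6) = 0.001052+0.000j S between n1,n7
  Y(R7) = 0.02688+0.000j S between n4,n8
  I2: injects 0.0338 A into n7 (from n1)
  Y(R8) = 0.07407+0.000j S between n2,n1
  Y(R9) = 0.4425+0.000j S between n1,n5
  Y(R10) = 0.003704+0.000j S between n9,n8
  Y(R11) = 0.0002188+0.000j S between n3,n0
  Y(C2) = 0.000+0.07774j S between n1,n3
  I3: injects 0.0106 A into n4 (from n1)
  Y(C3) = 0.000+0.1591j S between n7,n4
  Y(L3) = 0.000-0.06853j S between n1,n7
  V1: constraint V(n3)−V(n5) = 28.3
  V2: constraint V(n2)−V(n1) = 33.5
Assemble and solve the 11×11 MNA system:
  V(n1)=-3.302-13.52j  V(n2)=30.20-13.52j  V(n3)=45.46-16.34j  V(n4)=-0.5945-1.654j  V(n5)=17.16-16.34j  V(n6)=32.80-9.648j  V(n7)=1.216+7.010j  V(n8)=46.41-11.40j  V(n9)=45.47-16.28j
  i(V1)=-1.694-3.423j  i(V2)=-13.12-2.254j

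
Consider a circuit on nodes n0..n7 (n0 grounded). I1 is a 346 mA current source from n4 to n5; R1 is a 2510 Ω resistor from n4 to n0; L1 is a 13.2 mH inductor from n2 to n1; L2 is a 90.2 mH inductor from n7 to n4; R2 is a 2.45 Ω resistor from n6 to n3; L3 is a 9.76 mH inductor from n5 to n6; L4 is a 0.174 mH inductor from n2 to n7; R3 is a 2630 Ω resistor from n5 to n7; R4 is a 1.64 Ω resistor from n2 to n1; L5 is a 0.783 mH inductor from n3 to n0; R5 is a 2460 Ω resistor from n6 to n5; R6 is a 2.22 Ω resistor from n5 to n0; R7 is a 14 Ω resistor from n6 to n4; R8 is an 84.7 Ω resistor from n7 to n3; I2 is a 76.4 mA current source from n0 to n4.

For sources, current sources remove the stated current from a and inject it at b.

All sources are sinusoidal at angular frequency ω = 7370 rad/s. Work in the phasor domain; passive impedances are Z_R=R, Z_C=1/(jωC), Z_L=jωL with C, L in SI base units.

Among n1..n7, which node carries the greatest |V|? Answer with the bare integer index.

Element admittances at ω=7370 rad/s:
  I1: injects 0.346 A into n5 (from n4)
  Y(R1) = 0.0003984+0.000j S between n4,n0
  Y(L1) = 0.000-0.01028j S between n2,n1
  Y(L2) = 0.000-0.001504j S between n7,n4
  Y(R2) = 0.4082+0.000j S between n6,n3
  Y(L3) = 0.000-0.01390j S between n5,n6
  Y(L4) = 0.000-0.7798j S between n2,n7
  Y(R3) = 0.0003802+0.000j S between n5,n7
  Y(R4) = 0.6098+0.000j S between n2,n1
  Y(L5) = 0.000-0.1733j S between n3,n0
  Y(R5) = 0.0004065+0.000j S between n6,n5
  Y(R6) = 0.4505+0.000j S between n5,n0
  Y(R7) = 0.07143+0.000j S between n6,n4
  Y(R8) = 0.01181+0.000j S between n7,n3
  I2: injects 0.0764 A into n4 (from n0)
Assemble and solve the 7×7 MNA system:
  V(n1)=0.02194-0.8480j  V(n2)=0.02194-0.8480j  V(n3)=0.08971-1.420j  V(n4)=-4.247-1.556j  V(n5)=0.7198+0.03589j  V(n6)=-0.5114-1.475j  V(n7)=0.02194-0.8480j

4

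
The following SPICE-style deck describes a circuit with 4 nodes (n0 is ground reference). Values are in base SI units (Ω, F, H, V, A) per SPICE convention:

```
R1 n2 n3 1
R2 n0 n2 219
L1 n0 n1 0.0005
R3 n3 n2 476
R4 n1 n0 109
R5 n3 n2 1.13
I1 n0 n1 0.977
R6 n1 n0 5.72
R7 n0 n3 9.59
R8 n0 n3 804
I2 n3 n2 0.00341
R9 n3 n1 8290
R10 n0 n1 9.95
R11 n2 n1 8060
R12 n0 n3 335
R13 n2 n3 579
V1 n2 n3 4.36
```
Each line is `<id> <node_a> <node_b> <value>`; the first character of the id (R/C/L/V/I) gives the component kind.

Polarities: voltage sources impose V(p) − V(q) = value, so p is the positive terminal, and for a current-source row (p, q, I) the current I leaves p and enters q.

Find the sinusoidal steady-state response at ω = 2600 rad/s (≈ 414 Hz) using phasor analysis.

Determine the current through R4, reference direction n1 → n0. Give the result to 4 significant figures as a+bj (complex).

Apply KCL at each of the 3 non-ground nodes and solve the resulting linear system.
Node n1: branches {L1, R4, I1, R6, R9, R10, R11} → V_1 = 0.4137+1.118j
Node n2: branches {R1, R2, R3, R5, I2, R11, R13, V1} → V_2 = 4.180+0.002413j
Node n3: branches {R1, R3, R5, R7, R8, I2, R9, R12, R13, V1} → V_3 = -0.1796+0.002413j
Source currents: i(V1)=-8.251+0.0001273j

0.003795+0.01025j A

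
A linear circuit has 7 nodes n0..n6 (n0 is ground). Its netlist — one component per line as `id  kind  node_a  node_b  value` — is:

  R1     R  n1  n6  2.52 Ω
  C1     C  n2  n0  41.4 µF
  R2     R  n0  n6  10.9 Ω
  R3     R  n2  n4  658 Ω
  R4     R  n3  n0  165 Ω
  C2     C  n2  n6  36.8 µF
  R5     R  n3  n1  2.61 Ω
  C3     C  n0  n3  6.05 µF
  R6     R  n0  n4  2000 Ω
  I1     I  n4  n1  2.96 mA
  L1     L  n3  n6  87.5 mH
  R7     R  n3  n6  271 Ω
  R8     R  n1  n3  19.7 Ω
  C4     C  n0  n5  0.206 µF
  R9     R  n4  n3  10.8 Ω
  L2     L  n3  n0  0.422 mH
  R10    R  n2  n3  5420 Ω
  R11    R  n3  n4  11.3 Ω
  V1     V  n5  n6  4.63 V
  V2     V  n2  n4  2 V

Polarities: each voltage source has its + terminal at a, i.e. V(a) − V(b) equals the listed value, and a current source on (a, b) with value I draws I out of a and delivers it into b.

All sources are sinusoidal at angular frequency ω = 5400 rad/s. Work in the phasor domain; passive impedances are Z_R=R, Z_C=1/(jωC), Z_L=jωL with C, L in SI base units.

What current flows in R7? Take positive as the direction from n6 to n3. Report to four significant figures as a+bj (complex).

0.001110+0.0005163j A

Apply KCL at each of the 6 non-ground nodes and solve the resulting linear system.
Node n1: branches {R1, R5, I1, R8} → V_1 = 0.2233-0.5524j
Node n2: branches {C1, R3, C2, R10, V2} → V_2 = 0.3289-0.9697j
Node n3: branches {R4, R5, C3, L1, R7, R8, R9, L2, R10, R11} → V_3 = 0.07605-0.6192j
Node n4: branches {R3, R6, I1, R9, R11, V2} → V_4 = -1.671-0.9697j
Node n5: branches {C4, V1} → V_5 = 5.007-0.4793j
Node n6: branches {R1, R2, C2, L1, R7, V1} → V_6 = 0.3768-0.4793j
Source currents: i(V1)=-0.0005332-0.005570j, i(V2)=-0.3173-0.06394j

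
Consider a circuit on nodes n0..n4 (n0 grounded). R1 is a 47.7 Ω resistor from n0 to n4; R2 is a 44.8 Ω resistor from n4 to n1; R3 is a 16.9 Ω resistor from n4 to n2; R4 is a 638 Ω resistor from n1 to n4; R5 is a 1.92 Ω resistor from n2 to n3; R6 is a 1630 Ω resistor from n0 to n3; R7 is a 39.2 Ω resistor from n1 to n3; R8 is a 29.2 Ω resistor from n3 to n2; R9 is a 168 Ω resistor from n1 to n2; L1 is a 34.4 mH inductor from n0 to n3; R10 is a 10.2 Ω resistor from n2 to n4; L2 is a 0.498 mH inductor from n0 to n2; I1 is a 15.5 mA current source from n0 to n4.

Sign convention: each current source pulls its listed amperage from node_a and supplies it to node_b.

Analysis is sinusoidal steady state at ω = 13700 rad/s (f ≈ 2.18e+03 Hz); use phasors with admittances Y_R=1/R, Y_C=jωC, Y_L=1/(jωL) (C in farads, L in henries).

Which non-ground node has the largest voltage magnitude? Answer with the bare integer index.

4

Element admittances at ω=13700 rad/s:
  Y(R1) = 0.02096+0.000j S between n0,n4
  Y(R2) = 0.02232+0.000j S between n4,n1
  Y(R3) = 0.05917+0.000j S between n4,n2
  Y(R4) = 0.001567+0.000j S between n1,n4
  Y(R5) = 0.5208+0.000j S between n2,n3
  Y(R6) = 0.0006135+0.000j S between n0,n3
  Y(R7) = 0.02551+0.000j S between n1,n3
  Y(R8) = 0.03425+0.000j S between n3,n2
  Y(R9) = 0.005952+0.000j S between n1,n2
  Y(L1) = 0.000-0.002122j S between n0,n3
  Y(R10) = 0.09804+0.000j S between n2,n4
  Y(L2) = 0.000-0.1466j S between n0,n2
  I1: injects 0.0155 A into n4 (from n0)
Assemble and solve the 4×4 MNA system:
  V(n1)=0.04673+0.08687j  V(n2)=0.01182+0.09130j  V(n3)=0.01301+0.09106j  V(n4)=0.09143+0.08130j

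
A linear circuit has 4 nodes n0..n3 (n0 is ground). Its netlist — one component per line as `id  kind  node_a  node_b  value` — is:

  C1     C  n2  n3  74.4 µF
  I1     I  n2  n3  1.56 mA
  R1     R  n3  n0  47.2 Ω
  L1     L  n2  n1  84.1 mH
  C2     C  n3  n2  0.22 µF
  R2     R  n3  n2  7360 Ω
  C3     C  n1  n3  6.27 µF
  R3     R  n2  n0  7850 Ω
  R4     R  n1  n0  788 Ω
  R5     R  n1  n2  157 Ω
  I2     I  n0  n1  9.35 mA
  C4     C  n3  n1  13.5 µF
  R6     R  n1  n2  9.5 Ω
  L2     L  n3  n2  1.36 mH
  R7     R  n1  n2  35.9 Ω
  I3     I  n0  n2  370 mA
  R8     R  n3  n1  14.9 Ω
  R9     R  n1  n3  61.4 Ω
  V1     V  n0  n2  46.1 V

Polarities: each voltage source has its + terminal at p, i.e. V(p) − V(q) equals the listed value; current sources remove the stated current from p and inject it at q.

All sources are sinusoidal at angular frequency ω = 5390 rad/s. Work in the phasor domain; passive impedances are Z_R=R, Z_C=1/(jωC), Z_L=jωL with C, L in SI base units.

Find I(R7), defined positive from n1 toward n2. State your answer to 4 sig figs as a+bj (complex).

Apply KCL at each of the 3 non-ground nodes and solve the resulting linear system.
Node n1: branches {L1, C3, R4, R5, I2, C4, R6, R7, R8, R9} → V_1 = -44.61-1.372j
Node n2: branches {C1, I1, L1, C2, R2, R3, R5, R6, L2, R7, I3, V1} → V_2 = -46.10+0.000j
Node n3: branches {C1, I1, R1, C2, R2, C3, C4, L2, R8, R9} → V_3 = -45.11-3.077j
Source currents: i(V1)=-1.398-0.06694j

0.04161-0.03821j A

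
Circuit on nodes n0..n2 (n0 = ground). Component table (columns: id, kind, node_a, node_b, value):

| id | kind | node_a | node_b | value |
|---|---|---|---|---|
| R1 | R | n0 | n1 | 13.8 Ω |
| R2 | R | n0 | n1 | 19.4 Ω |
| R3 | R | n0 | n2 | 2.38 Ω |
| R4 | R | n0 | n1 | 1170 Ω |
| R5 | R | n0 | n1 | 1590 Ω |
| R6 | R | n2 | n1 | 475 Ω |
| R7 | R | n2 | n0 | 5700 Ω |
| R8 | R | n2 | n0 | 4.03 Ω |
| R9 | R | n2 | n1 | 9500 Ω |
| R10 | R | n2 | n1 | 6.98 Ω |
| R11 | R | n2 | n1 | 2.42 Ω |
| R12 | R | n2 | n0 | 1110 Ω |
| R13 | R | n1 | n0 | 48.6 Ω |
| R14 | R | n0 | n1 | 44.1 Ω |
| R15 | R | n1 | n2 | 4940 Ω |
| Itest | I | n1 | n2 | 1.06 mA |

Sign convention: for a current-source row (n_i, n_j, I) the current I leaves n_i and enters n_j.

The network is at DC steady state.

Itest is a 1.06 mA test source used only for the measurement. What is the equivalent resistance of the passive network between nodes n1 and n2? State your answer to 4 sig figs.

R_eq = 1.442 Ω

Apply KCL at each of the 2 non-ground nodes and solve the resulting linear system.
Node n1: branches {R1, R2, R4, R5, R6, R9, R10, R11, R13, R14, R15, Itest} → V_1 = -0.001220
Node n2: branches {R3, R6, R7, R8, R9, R10, R11, R12, R15, Itest} → V_2 = 0.0003077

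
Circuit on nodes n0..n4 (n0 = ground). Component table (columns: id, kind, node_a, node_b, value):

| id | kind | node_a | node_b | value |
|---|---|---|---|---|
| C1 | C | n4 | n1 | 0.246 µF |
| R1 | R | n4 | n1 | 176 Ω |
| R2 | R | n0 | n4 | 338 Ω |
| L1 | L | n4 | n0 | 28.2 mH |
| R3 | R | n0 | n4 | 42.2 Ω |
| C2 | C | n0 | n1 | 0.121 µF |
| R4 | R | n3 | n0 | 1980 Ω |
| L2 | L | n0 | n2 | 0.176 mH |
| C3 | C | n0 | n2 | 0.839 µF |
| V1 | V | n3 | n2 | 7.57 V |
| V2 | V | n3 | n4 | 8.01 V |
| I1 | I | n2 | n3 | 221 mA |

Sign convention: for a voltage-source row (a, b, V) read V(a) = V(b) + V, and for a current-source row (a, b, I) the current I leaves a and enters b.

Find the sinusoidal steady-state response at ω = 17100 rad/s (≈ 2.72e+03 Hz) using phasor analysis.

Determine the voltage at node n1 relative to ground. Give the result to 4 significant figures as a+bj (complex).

-0.3540+0.09226j V

Element admittances at ω=17100 rad/s:
  Y(C1) = 0.000+0.004207j S between n4,n1
  Y(R1) = 0.005682+0.000j S between n4,n1
  Y(R2) = 0.002959+0.000j S between n0,n4
  Y(L1) = 0.000-0.002074j S between n4,n0
  Y(R3) = 0.02370+0.000j S between n0,n4
  Y(C2) = 0.000+0.002069j S between n0,n1
  Y(R4) = 0.0005051+0.000j S between n3,n0
  Y(L2) = 0.000-0.3323j S between n0,n2
  Y(C3) = 0.000+0.01435j S between n0,n2
  V1: constraint V(n3)−V(n2) = 7.57
  V2: constraint V(n3)−V(n4) = 8.01
  I1: injects 0.221 A into n3 (from n2)
Assemble and solve the 6×6 MNA system:
  V(n1)=-0.3540+0.09226j  V(n2)=0.002691+0.02507j  V(n3)=7.573+0.02507j  V(n4)=-0.4373+0.02507j
  i(V1)=0.2290-0.0008554j  i(V2)=-0.01180+0.0008428j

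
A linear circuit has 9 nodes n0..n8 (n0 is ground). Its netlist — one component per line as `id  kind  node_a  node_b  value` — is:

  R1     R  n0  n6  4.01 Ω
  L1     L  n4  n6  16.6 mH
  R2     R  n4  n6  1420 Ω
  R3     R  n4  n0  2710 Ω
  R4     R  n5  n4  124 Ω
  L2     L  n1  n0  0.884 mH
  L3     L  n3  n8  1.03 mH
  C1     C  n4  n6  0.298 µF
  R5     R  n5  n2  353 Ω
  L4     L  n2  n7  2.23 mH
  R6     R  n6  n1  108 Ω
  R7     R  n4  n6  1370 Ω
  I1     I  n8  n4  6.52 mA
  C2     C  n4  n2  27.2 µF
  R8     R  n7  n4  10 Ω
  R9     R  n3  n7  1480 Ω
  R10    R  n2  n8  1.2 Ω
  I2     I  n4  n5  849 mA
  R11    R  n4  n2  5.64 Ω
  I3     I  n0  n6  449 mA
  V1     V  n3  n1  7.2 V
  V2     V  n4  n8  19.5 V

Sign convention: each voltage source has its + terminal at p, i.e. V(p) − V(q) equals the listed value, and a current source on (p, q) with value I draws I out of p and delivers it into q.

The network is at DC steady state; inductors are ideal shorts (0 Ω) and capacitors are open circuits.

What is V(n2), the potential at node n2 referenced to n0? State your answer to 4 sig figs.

Element admittances at DC:
  Y(R1) = 0.2494 S between n0,n6
  L1: short n4↔n6 (DC inductor)
  Y(R2) = 0.0007042 S between n4,n6
  Y(R3) = 0.0003690 S between n4,n0
  Y(R4) = 0.008065 S between n5,n4
  L2: short n1↔n0 (DC inductor)
  L3: short n3↔n8 (DC inductor)
  Y(C1) = 0.000 S between n4,n6
  Y(R5) = 0.002833 S between n5,n2
  L4: short n2↔n7 (DC inductor)
  Y(R6) = 0.009259 S between n6,n1
  Y(R7) = 0.0007299 S between n4,n6
  I1: injects 0.00652 A into n4 (from n8)
  Y(C2) = 0.000 S between n4,n2
  Y(R8) = 0.1000 S between n7,n4
  Y(R9) = 0.0006757 S between n3,n7
  Y(R10) = 0.8333 S between n2,n8
  I2: injects 0.849 A into n5 (from n4)
  Y(R11) = 0.1773 S between n4,n2
  I3: injects 0.449 A into n6 (from n0)
  V1: constraint V(n3)−V(n1) = 7.2
  V2: constraint V(n4)−V(n8) = 19.5
Assemble and solve the 14×14 MNA system:
  V(n1)=0.000  V(n2)=12.29  V(n3)=7.200  V(n4)=26.70  V(n5)=100.9  V(n6)=26.70  V(n7)=12.29  V(n8)=7.200
  i(L1)=6.457  i(L2)=-6.219  i(L3)=6.470  i(L4)=-1.437  i(V1)=-6.466  i(V2)=-10.71

12.29 V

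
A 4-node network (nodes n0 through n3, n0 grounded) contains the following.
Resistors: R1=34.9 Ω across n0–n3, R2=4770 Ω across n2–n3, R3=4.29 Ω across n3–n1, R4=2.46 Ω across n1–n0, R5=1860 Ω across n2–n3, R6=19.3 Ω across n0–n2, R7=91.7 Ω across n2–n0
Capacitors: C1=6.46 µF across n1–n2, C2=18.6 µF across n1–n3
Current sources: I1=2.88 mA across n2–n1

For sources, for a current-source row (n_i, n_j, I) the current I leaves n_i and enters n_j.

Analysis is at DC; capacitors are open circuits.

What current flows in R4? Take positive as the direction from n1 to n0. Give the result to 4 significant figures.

Element admittances at DC:
  Y(R1) = 0.02865 S between n0,n3
  Y(R2) = 0.0002096 S between n2,n3
  Y(R3) = 0.2331 S between n3,n1
  Y(R4) = 0.4065 S between n1,n0
  Y(R5) = 0.0005376 S between n2,n3
  Y(C1) = 0.000 S between n1,n2
  Y(R6) = 0.05181 S between n0,n2
  Y(R7) = 0.01091 S between n2,n0
  Y(C2) = 0.000 S between n1,n3
  I1: injects 0.00288 A into n1 (from n2)
Assemble and solve the 3×3 MNA system:
  V(n1)=0.006588  V(n2)=-0.04531  V(n3)=0.005721

0.002678 A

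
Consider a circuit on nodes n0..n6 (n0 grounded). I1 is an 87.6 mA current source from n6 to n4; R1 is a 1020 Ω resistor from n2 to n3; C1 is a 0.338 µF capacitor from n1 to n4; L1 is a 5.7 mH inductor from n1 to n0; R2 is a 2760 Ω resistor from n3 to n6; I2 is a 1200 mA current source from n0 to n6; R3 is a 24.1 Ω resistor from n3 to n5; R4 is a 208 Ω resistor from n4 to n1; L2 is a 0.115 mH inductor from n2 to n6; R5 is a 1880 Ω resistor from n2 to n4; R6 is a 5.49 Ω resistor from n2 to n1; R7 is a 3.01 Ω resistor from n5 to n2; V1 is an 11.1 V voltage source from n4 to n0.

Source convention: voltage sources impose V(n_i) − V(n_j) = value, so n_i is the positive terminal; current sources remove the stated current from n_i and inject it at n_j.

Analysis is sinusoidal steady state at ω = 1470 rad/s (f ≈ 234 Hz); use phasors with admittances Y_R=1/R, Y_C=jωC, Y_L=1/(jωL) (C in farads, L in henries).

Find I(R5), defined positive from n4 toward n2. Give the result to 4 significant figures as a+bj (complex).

0.002439-0.005205j A

Element admittances at ω=1470 rad/s:
  I1: injects 0.0876 A into n4 (from n6)
  Y(R1) = 0.0009804+0.000j S between n2,n3
  Y(C1) = 0.000+0.0004969j S between n1,n4
  Y(L1) = 0.000-0.1193j S between n1,n0
  Y(R2) = 0.0003623+0.000j S between n3,n6
  I2: injects 1.2 A into n6 (from n0)
  Y(R3) = 0.04149+0.000j S between n3,n5
  Y(R4) = 0.004808+0.000j S between n4,n1
  Y(L2) = 0.000-5.915j S between n2,n6
  Y(R5) = 0.0005319+0.000j S between n2,n4
  Y(R6) = 0.1821+0.000j S between n2,n1
  Y(R7) = 0.3322+0.000j S between n5,n2
  V1: constraint V(n4)−V(n0) = 11.1
Assemble and solve the 7×7 MNA system:
  V(n1)=0.3944+9.813j  V(n2)=6.515+9.785j  V(n3)=6.515+9.787j  V(n4)=11.10+0.000j  V(n5)=6.515+9.785j  V(n6)=6.515+9.973j
  i(V1)=0.02882+0.04707j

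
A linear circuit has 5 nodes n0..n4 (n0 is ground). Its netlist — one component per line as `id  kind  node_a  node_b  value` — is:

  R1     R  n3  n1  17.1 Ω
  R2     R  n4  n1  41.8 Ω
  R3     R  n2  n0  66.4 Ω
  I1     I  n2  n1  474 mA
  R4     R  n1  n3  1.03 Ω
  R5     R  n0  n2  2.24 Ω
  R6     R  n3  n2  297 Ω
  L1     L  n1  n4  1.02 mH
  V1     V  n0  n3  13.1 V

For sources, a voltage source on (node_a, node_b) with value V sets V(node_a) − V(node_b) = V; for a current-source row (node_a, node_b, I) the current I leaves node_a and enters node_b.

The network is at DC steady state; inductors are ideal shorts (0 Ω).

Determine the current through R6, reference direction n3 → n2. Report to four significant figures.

-0.04036 A

Element admittances at DC:
  Y(R1) = 0.05848 S between n3,n1
  Y(R2) = 0.02392 S between n4,n1
  Y(R3) = 0.01506 S between n2,n0
  I1: injects 0.474 A into n1 (from n2)
  Y(R4) = 0.9709 S between n1,n3
  Y(R5) = 0.4464 S between n0,n2
  Y(R6) = 0.003367 S between n3,n2
  L1: short n1↔n4 (DC inductor)
  V1: constraint V(n0)−V(n3) = 13.1
Assemble and solve the 6×6 MNA system:
  V(n1)=-12.64  V(n2)=-1.115  V(n3)=-13.10  V(n4)=-12.64
  i(L1)=0.000  i(V1)=-0.5144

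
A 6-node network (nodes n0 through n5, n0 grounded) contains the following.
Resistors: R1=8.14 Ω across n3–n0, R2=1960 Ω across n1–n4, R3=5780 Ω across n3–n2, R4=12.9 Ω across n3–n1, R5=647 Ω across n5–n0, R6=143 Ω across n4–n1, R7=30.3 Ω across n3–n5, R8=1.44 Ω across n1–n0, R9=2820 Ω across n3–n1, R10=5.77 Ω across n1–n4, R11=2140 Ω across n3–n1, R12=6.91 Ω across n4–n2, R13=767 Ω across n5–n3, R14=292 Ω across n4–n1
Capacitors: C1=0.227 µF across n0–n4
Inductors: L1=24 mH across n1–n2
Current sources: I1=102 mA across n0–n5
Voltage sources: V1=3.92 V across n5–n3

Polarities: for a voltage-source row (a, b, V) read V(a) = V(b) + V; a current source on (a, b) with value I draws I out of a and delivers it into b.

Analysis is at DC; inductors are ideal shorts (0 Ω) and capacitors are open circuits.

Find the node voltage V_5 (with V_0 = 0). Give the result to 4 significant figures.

Element admittances at DC:
  Y(R1) = 0.1229 S between n3,n0
  Y(R2) = 0.0005102 S between n1,n4
  Y(R3) = 0.0001730 S between n3,n2
  Y(R4) = 0.07752 S between n3,n1
  Y(R5) = 0.001546 S between n5,n0
  Y(R6) = 0.006993 S between n4,n1
  Y(R7) = 0.03300 S between n3,n5
  Y(R8) = 0.6944 S between n1,n0
  Y(R9) = 0.0003546 S between n3,n1
  Y(C1) = 0.000 S between n0,n4
  Y(R10) = 0.1733 S between n1,n4
  L1: short n1↔n2 (DC inductor)
  Y(R11) = 0.0004673 S between n3,n1
  Y(R12) = 0.1447 S between n4,n2
  Y(R13) = 0.001304 S between n5,n3
  I1: injects 0.102 A into n5 (from n0)
  Y(R14) = 0.003425 S between n4,n1
  V1: constraint V(n5)−V(n3) = 3.92
Assemble and solve the 7×7 MNA system:
  V(n1)=0.04999  V(n2)=0.04999  V(n3)=0.4922  V(n4)=0.04999  V(n5)=4.412
  i(L1)=-7.650e-05  i(V1)=-0.03930

4.412 V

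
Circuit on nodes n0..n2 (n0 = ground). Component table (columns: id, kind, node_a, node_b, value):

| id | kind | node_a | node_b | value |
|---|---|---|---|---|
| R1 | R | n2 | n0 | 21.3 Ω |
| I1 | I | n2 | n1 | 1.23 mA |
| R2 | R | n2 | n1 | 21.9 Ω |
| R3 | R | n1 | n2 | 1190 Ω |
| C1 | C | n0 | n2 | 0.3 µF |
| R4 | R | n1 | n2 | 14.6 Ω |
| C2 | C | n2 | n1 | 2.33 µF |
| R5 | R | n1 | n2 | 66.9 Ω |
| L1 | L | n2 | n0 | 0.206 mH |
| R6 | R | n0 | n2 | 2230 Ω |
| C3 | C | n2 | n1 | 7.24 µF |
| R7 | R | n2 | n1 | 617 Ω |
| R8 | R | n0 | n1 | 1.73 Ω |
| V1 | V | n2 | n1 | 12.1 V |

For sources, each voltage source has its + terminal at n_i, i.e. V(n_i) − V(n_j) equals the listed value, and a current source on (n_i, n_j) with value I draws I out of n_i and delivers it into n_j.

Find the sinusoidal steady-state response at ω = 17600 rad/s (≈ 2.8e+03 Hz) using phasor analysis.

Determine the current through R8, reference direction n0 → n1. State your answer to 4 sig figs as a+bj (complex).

1.549-2.355j A

MNA unknowns: 2 node voltages V₁..V_2 plus 1 source current (V1)
R1: Y=0.04695+0.000j on G[2,0]
I1: z[2]−=0.00123, z[1]+=0.00123
R2: Y=0.04566+0.000j on G[2,1]
R3: Y=0.0008403+0.000j on G[1,2]
C1: Y=0.000+0.005280j on G[0,2]
R4: Y=0.06849+0.000j on G[1,2]
C2: Y=0.000+0.04101j on G[2,1]
R5: Y=0.01495+0.000j on G[1,2]
L1: Y=0.000-0.2758j on G[2,0]
R6: Y=0.0004484+0.000j on G[0,2]
C3: Y=0.000+0.1274j on G[2,1]
R7: Y=0.001621+0.000j on G[2,1]
R8: Y=0.5780+0.000j on G[0,1]
V1: row V2−V1=12.1, i_V1 at 2,1
solve → V1=-2.680+4.075j, V2=9.420+4.075j
aux → i_V1=-3.142+0.3174j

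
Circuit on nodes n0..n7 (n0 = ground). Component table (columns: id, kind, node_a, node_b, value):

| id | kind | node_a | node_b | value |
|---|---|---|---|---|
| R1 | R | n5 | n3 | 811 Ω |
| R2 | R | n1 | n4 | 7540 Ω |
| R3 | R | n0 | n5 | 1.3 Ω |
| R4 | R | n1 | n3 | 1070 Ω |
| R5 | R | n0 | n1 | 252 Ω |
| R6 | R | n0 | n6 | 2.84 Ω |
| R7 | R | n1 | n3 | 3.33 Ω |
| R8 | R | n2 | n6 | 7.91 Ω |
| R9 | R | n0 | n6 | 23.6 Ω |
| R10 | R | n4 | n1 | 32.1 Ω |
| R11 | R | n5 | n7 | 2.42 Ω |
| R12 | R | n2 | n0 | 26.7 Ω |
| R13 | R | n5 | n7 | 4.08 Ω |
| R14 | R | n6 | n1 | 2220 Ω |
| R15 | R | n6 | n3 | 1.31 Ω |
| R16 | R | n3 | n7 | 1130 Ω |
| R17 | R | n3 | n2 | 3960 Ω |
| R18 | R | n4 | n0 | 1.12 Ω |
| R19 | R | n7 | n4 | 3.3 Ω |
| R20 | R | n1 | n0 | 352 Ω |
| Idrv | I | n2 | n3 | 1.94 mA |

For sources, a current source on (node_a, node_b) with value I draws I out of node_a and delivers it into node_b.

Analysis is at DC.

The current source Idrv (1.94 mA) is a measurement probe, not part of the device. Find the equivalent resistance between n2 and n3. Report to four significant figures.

Apply KCL at each of the 7 non-ground nodes and solve the resulting linear system.
Node n1: branches {R2, R4, R5, R7, R10, R14, R20} → V_1 = 0.002820
Node n2: branches {R8, R12, R17, Idrv} → V_2 = -0.01121
Node n3: branches {R1, R4, R7, R15, R16, R17, Idrv} → V_3 = 0.003171
Node n4: branches {R2, R10, R18, R19} → V_4 = 8.306e-05
Node n5: branches {R1, R3, R11, R13} → V_5 = 2.356e-05
Node n6: branches {R6, R8, R9, R14, R15} → V_6 = 0.0007820
Node n7: branches {R11, R13, R16, R19} → V_7 = 4.519e-05

R_eq = 7.415 Ω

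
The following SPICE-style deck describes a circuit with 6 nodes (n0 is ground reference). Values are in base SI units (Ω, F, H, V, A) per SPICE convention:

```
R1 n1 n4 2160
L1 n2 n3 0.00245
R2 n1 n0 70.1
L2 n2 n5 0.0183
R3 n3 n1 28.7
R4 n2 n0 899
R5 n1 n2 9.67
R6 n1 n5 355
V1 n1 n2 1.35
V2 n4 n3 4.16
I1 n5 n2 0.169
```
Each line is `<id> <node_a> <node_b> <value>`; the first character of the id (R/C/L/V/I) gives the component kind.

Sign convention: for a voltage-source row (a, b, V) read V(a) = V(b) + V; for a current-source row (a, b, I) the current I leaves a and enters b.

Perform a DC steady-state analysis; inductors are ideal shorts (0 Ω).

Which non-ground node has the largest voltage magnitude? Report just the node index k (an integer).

Element admittances at DC:
  Y(R1) = 0.0004630 S between n1,n4
  L1: short n2↔n3 (DC inductor)
  Y(R2) = 0.01427 S between n1,n0
  L2: short n2↔n5 (DC inductor)
  Y(R3) = 0.03484 S between n3,n1
  Y(R4) = 0.001112 S between n2,n0
  Y(R5) = 0.1034 S between n1,n2
  Y(R6) = 0.002817 S between n1,n5
  V1: constraint V(n1)−V(n2) = 1.35
  V2: constraint V(n4)−V(n3) = 4.16
  I1: injects 0.169 A into n2 (from n5)
Assemble and solve the 9×9 MNA system:
  V(n1)=0.09765  V(n2)=-1.252  V(n3)=-1.252  V(n4)=2.908  V(n5)=-1.252
  i(L1)=-0.04574  i(L2)=0.1652  i(V1)=-0.1905  i(V2)=-0.001301

4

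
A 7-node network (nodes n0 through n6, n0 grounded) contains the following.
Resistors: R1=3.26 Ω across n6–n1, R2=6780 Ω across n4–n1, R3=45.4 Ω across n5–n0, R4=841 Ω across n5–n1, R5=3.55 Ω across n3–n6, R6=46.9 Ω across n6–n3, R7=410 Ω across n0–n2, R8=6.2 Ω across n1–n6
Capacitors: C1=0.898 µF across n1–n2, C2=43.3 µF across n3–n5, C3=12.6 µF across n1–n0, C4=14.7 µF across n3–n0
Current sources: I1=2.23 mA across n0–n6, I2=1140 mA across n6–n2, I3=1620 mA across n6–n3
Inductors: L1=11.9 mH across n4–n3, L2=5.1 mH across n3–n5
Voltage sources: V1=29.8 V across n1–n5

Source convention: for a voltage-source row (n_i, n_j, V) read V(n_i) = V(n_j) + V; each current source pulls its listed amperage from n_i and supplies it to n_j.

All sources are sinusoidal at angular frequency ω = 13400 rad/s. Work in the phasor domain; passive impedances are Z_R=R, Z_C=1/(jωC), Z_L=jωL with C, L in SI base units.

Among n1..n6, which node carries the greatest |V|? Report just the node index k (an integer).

Apply KCL at each of the 6 non-ground nodes and solve the resulting linear system.
Node n1: branches {R1, C1, R2, R4, C3, R8, V1} → V_1 = 13.18+3.094j
Node n2: branches {C1, I2, R7} → V_2 = 30.50-85.46j
Node n3: branches {C2, R5, C4, L1, R6, I3, L2} → V_3 = -10.58-4.144j
Node n4: branches {R2, L1} → V_4 = -10.74-3.582j
Node n5: branches {R3, R4, C2, L2, V1} → V_5 = -16.62+3.094j
Node n6: branches {R1, I1, R5, I2, R6, I3, R8} → V_6 = 0.2633+0.2493j
Source currents: i(V1)=-4.495-3.349j

2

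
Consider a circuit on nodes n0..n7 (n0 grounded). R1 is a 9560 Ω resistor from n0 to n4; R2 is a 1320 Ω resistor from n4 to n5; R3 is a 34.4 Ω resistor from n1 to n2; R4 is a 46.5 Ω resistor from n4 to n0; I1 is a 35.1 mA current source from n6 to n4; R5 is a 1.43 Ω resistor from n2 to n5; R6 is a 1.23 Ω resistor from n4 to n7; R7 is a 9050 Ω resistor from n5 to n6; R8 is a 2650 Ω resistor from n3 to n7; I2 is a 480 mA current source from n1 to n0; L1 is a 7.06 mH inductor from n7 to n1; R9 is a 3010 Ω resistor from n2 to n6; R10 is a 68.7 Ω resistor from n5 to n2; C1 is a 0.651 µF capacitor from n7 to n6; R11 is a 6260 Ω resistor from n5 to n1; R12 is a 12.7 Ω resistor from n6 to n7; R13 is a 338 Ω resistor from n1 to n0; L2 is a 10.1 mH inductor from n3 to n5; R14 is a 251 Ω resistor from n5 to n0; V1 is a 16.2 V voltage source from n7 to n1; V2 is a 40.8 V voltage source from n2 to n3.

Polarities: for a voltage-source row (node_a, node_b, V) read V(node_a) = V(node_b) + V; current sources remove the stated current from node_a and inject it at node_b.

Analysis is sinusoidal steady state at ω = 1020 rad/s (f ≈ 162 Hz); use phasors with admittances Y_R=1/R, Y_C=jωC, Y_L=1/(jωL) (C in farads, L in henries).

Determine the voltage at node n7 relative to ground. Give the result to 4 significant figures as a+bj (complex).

-13.74-0.6770j V

Apply KCL at each of the 7 non-ground nodes and solve the resulting linear system.
Node n1: branches {R3, I2, L1, R11, R13, V1} → V_1 = -29.94-0.6770j
Node n2: branches {R3, R5, R9, R10, V2} → V_2 = -25.25-1.383j
Node n3: branches {R8, L2, V2} → V_3 = -66.05-1.383j
Node n4: branches {R1, R2, R4, I1, R6} → V_4 = -13.35-0.6552j
Node n5: branches {R2, R5, R7, R10, R11, L2, R14} → V_5 = -25.83+4.057j
Node n6: branches {I1, R7, R9, C1, R12} → V_6 = -14.25-0.6691j
Node n7: branches {R6, R8, L1, C1, R12, V1} → V_7 = -13.74-0.6770j
Source currents: i(V1)=0.2544+2.267j, i(V2)=-0.5477+3.904j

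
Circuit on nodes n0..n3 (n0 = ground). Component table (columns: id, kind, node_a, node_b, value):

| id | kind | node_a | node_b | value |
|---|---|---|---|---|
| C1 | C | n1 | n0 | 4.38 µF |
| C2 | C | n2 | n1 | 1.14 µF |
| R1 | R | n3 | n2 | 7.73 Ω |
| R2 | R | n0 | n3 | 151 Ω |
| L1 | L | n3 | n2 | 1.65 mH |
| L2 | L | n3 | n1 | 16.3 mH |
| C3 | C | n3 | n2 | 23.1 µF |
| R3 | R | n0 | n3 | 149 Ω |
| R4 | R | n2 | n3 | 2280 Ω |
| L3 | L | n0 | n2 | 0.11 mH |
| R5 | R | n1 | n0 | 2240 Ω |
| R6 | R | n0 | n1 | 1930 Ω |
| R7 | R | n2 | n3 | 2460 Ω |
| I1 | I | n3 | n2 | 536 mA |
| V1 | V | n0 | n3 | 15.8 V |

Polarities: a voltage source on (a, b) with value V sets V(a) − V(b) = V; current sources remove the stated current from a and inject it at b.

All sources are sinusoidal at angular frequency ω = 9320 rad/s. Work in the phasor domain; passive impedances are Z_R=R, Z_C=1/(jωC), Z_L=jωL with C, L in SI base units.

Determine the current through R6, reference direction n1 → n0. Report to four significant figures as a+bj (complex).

MNA unknowns: 3 node voltages V₁..V_3 plus 1 source current (V1)
C1: Y=0.000+0.04082j on G[1,0]
C2: Y=0.000+0.01062j on G[2,1]
R1: Y=0.1294+0.000j on G[3,2]
R2: Y=0.006623+0.000j on G[0,3]
L1: Y=0.000-0.06503j on G[3,2]
L2: Y=0.000-0.006583j on G[3,1]
C3: Y=0.000+0.2153j on G[3,2]
R3: Y=0.006711+0.000j on G[0,3]
R4: Y=0.0004386+0.000j on G[2,3]
L3: Y=0.000-0.9754j on G[0,2]
R5: Y=0.0004464+0.000j on G[1,0]
R6: Y=0.0005181+0.000j on G[0,1]
R7: Y=0.0004065+0.000j on G[2,3]
I1: z[3]−=0.536, z[2]+=0.536
V1: row V0−V3=15.8, i_V1 at 0,3
solve → V1=2.924-0.4732j, V2=2.515-2.264j, V3=-15.80+0.000j
aux → i_V1=-2.396-2.334j

0.001515-0.0002452j A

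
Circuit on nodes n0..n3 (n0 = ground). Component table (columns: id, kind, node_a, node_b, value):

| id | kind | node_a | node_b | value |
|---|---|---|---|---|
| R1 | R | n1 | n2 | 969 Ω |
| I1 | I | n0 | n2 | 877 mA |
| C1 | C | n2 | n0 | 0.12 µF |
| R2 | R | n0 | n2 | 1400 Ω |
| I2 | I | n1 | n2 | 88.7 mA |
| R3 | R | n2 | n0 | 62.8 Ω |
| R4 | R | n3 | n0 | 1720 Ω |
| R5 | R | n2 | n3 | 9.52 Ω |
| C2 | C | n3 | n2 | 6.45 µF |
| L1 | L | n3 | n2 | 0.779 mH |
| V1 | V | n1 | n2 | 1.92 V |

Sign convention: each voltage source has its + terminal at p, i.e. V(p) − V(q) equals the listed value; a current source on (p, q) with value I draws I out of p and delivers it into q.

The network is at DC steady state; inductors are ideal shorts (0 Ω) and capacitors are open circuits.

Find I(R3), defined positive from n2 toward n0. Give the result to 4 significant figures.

0.8110 A

Apply KCL at each of the 3 non-ground nodes and solve the resulting linear system.
Node n1: branches {R1, I2, V1} → V_1 = 52.85
Node n2: branches {R1, I1, C1, R2, I2, R3, R5, C2, L1, V1} → V_2 = 50.93
Node n3: branches {R4, R5, C2, L1} → V_3 = 50.93
Source currents: i(L1)=-0.02961, i(V1)=-0.09068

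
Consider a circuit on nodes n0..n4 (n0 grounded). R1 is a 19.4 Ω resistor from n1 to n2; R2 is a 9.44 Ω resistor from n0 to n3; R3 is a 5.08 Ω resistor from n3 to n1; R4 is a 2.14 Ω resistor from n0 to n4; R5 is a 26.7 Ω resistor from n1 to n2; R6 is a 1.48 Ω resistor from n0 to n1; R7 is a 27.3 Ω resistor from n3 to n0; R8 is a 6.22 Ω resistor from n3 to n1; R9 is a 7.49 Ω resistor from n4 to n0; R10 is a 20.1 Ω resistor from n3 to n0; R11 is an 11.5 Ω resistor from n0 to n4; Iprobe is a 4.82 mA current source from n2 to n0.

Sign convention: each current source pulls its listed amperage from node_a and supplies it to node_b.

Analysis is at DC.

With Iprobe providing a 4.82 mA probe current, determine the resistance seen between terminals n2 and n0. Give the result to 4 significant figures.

Apply KCL at each of the 4 non-ground nodes and solve the resulting linear system.
Node n1: branches {R1, R3, R5, R6, R8} → V_1 = -0.006019
Node n2: branches {R1, R5, Iprobe} → V_2 = -0.06018
Node n3: branches {R2, R3, R7, R8, R10} → V_3 = -0.003914
Node n4: branches {R4, R9, R11} → V_4 = 0.000

R_eq = 12.48 Ω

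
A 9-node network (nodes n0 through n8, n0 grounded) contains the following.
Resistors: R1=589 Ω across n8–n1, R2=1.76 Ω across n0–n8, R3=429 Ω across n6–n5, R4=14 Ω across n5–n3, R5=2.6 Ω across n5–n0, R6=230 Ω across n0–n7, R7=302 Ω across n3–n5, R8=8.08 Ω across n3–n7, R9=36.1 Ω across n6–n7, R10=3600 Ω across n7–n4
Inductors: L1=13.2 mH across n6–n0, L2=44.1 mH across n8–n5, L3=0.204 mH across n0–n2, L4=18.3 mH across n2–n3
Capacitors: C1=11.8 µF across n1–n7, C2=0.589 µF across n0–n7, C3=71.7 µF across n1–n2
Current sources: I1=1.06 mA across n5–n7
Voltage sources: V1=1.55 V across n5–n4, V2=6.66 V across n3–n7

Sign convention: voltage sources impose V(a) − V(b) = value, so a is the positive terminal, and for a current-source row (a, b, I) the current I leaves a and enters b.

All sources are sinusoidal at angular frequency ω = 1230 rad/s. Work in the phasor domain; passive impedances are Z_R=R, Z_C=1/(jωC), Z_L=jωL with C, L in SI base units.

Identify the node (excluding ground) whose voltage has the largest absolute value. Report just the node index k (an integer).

Element admittances at ω=1230 rad/s:
  Y(R1) = 0.001698+0.000j S between n8,n1
  Y(L1) = 0.000-0.06159j S between n6,n0
  Y(R2) = 0.5682+0.000j S between n0,n8
  Y(R3) = 0.002331+0.000j S between n6,n5
  Y(R4) = 0.07143+0.000j S between n5,n3
  Y(L2) = 0.000-0.01844j S between n8,n5
  Y(C1) = 0.000+0.01451j S between n1,n7
  Y(R5) = 0.3846+0.000j S between n5,n0
  Y(R6) = 0.004348+0.000j S between n0,n7
  Y(C2) = 0.000+0.0007245j S between n0,n7
  Y(C3) = 0.000+0.08819j S between n1,n2
  Y(R7) = 0.003311+0.000j S between n3,n5
  Y(R8) = 0.1238+0.000j S between n3,n7
  Y(L3) = 0.000-3.985j S between n0,n2
  Y(R9) = 0.02770+0.000j S between n6,n7
  Y(R10) = 0.0002778+0.000j S between n7,n4
  Y(L4) = 0.000-0.04443j S between n2,n3
  I1: injects 0.00106 A into n7 (from n5)
  V1: constraint V(n5)−V(n4) = 1.55
  V2: constraint V(n3)−V(n7) = 6.66
Assemble and solve the 10×10 MNA system:
  V(n1)=-0.6903+0.1298j  V(n2)=0.03335+0.007826j  V(n3)=1.589+0.9520j  V(n4)=-1.310+0.1556j  V(n5)=0.2398+0.1556j  V(n6)=-1.246-1.664j  V(n7)=-5.071+0.9520j  V(n8)=0.003213-0.007268j
  i(V1)=0.001045-0.0002212j  i(V2)=-0.9670+0.009576j

7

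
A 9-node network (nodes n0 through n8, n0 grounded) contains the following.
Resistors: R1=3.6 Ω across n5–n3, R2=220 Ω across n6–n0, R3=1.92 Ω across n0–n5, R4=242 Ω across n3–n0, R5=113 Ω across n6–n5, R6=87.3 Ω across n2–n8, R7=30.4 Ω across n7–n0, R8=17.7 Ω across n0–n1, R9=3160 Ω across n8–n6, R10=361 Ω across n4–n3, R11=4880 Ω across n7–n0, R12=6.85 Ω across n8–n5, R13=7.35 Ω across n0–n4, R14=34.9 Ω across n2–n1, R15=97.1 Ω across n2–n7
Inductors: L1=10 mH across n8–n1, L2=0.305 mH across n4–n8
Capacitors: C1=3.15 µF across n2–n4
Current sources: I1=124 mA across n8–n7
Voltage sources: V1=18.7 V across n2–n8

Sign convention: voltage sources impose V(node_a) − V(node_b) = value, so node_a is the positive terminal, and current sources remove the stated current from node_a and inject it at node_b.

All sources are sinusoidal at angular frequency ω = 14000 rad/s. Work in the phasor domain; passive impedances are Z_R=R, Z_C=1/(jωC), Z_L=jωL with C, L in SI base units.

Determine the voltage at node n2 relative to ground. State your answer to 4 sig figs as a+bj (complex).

18.26-1.490j V

Element admittances at ω=14000 rad/s:
  Y(R1) = 0.2778+0.000j S between n5,n3
  Y(R2) = 0.004545+0.000j S between n6,n0
  Y(L1) = 0.000-0.007143j S between n8,n1
  Y(R3) = 0.5208+0.000j S between n0,n5
  Y(L2) = 0.000-0.2342j S between n4,n8
  Y(R4) = 0.004132+0.000j S between n3,n0
  Y(R5) = 0.008850+0.000j S between n6,n5
  Y(R6) = 0.01145+0.000j S between n2,n8
  Y(R7) = 0.03289+0.000j S between n7,n0
  Y(R8) = 0.05650+0.000j S between n0,n1
  Y(R9) = 0.0003165+0.000j S between n8,n6
  Y(R10) = 0.002770+0.000j S between n4,n3
  Y(R11) = 0.0002049+0.000j S between n7,n0
  Y(R12) = 0.1460+0.000j S between n8,n5
  Y(R13) = 0.1361+0.000j S between n0,n4
  Y(C1) = 0.000+0.04410j S between n2,n4
  I1: injects 0.124 A into n7 (from n8)
  Y(R14) = 0.02865+0.000j S between n2,n1
  Y(R15) = 0.01030+0.000j S between n2,n7
  V1: constraint V(n2)−V(n8) = 18.7
Assemble and solve the 9×9 MNA system:
  V(n1)=6.017+0.03996j  V(n2)=18.26-1.490j  V(n3)=-0.1441-0.2964j  V(n4)=-3.822+1.299j  V(n5)=-0.1096-0.3167j  V(n6)=-0.08078-0.2388j  V(n7)=7.191-0.3536j  V(n8)=-0.4364-1.490j
  i(V1)=-0.8021-0.9184j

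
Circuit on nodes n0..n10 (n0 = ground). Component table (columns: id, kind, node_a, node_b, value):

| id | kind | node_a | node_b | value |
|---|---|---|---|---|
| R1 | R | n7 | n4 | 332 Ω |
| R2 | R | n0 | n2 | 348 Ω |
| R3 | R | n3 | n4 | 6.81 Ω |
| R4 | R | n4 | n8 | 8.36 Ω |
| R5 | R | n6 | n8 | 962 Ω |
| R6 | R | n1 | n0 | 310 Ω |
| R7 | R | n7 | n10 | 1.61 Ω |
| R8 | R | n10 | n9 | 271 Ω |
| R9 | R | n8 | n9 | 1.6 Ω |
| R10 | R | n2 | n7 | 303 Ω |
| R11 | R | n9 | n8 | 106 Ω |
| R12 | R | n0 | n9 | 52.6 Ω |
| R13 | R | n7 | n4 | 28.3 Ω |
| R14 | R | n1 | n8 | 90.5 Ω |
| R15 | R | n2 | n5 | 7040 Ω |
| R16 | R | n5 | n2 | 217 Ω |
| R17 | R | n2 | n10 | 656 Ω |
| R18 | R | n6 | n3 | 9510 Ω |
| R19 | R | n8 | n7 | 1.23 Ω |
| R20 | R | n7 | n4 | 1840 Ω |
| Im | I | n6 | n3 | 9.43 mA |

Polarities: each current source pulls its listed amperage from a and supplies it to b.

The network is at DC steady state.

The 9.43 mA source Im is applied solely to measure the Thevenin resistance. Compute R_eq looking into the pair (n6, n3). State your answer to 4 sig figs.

MNA unknowns: 10 node voltages V₁..V_10
R1: Y=0.003012 on G[7,4]
R2: Y=0.002874 on G[0,2]
R3: Y=0.1468 on G[3,4]
R4: Y=0.1196 on G[4,8]
R5: Y=0.001040 on G[6,8]
R6: Y=0.003226 on G[1,0]
R7: Y=0.6211 on G[7,10]
R8: Y=0.003690 on G[10,9]
R9: Y=0.6250 on G[8,9]
R10: Y=0.003300 on G[2,7]
R11: Y=0.009434 on G[9,8]
R12: Y=0.01901 on G[0,9]
R13: Y=0.03534 on G[7,4]
R14: Y=0.01105 on G[1,8]
R15: Y=0.0001420 on G[2,5]
R16: Y=0.004608 on G[5,2]
R17: Y=0.001524 on G[2,10]
R18: Y=0.0001052 on G[6,3]
R19: Y=0.8130 on G[8,7]
R20: Y=0.0005435 on G[7,4]
Im: z[6]−=0.00943, z[3]+=0.00943
solve → V1=-0.0001602, V2=0.001419, V3=0.1126, V4=0.05436, V5=0.001419, V6=-8.228, V7=0.002269, V8=-0.0002070, V9=-0.0001872, V10=0.002252

R_eq = 884.5 Ω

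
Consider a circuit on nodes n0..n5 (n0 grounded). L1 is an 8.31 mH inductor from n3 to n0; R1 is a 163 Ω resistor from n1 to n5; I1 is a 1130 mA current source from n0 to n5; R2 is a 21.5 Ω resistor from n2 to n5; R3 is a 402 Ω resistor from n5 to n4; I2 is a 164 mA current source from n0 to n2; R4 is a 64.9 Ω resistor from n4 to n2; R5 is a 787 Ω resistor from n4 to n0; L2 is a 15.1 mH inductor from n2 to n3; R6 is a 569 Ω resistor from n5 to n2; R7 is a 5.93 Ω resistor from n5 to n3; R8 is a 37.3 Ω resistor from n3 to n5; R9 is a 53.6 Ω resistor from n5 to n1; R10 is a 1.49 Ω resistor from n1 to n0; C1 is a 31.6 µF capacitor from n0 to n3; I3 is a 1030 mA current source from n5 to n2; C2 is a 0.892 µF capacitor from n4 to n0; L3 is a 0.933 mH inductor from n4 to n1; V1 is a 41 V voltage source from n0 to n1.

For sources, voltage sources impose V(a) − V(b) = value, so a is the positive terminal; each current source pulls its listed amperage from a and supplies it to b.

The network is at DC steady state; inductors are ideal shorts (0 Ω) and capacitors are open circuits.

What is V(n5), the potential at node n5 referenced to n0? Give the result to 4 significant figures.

-3.758 V

Apply KCL at each of the 5 non-ground nodes and solve the resulting linear system.
Node n1: branches {R1, R9, R10, L3, V1} → V_1 = -41.00
Node n2: branches {R2, I2, R4, L2, R6, I3} → V_2 = 0.000
Node n3: branches {L1, L2, R7, R8, C1} → V_3 = 0.000
Node n4: branches {R3, R4, R5, C2, L3} → V_4 = -41.00
Node n5: branches {R1, I1, R2, R3, R6, R7, R8, R9, I3} → V_5 = -3.758
Source currents: i(L1)=-0.3537, i(L2)=0.3809, i(L3)=0.7765, i(V1)=-29.22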